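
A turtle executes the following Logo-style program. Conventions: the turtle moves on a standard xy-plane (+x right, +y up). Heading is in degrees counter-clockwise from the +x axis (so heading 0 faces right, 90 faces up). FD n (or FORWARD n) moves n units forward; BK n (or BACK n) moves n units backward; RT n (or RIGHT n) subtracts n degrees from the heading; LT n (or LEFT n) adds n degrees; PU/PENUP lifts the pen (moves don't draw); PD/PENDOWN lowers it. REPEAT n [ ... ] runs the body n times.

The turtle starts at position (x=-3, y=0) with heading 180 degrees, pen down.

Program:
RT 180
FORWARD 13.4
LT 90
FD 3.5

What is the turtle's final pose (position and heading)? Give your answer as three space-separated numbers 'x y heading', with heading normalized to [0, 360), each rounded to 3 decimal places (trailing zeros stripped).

Answer: 10.4 3.5 90

Derivation:
Executing turtle program step by step:
Start: pos=(-3,0), heading=180, pen down
RT 180: heading 180 -> 0
FD 13.4: (-3,0) -> (10.4,0) [heading=0, draw]
LT 90: heading 0 -> 90
FD 3.5: (10.4,0) -> (10.4,3.5) [heading=90, draw]
Final: pos=(10.4,3.5), heading=90, 2 segment(s) drawn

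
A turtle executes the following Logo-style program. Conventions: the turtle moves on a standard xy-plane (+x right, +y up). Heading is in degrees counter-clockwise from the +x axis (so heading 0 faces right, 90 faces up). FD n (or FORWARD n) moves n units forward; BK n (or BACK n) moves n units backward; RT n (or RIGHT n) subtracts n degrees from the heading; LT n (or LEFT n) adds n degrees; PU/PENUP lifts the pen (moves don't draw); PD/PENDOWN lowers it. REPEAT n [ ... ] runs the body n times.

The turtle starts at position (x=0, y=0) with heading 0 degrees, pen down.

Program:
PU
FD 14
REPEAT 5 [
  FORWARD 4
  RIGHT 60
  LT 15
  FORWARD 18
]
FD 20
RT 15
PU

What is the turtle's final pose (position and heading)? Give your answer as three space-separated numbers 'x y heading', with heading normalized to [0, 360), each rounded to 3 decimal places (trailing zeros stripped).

Executing turtle program step by step:
Start: pos=(0,0), heading=0, pen down
PU: pen up
FD 14: (0,0) -> (14,0) [heading=0, move]
REPEAT 5 [
  -- iteration 1/5 --
  FD 4: (14,0) -> (18,0) [heading=0, move]
  RT 60: heading 0 -> 300
  LT 15: heading 300 -> 315
  FD 18: (18,0) -> (30.728,-12.728) [heading=315, move]
  -- iteration 2/5 --
  FD 4: (30.728,-12.728) -> (33.556,-15.556) [heading=315, move]
  RT 60: heading 315 -> 255
  LT 15: heading 255 -> 270
  FD 18: (33.556,-15.556) -> (33.556,-33.556) [heading=270, move]
  -- iteration 3/5 --
  FD 4: (33.556,-33.556) -> (33.556,-37.556) [heading=270, move]
  RT 60: heading 270 -> 210
  LT 15: heading 210 -> 225
  FD 18: (33.556,-37.556) -> (20.828,-50.284) [heading=225, move]
  -- iteration 4/5 --
  FD 4: (20.828,-50.284) -> (18,-53.113) [heading=225, move]
  RT 60: heading 225 -> 165
  LT 15: heading 165 -> 180
  FD 18: (18,-53.113) -> (0,-53.113) [heading=180, move]
  -- iteration 5/5 --
  FD 4: (0,-53.113) -> (-4,-53.113) [heading=180, move]
  RT 60: heading 180 -> 120
  LT 15: heading 120 -> 135
  FD 18: (-4,-53.113) -> (-16.728,-40.385) [heading=135, move]
]
FD 20: (-16.728,-40.385) -> (-30.87,-26.243) [heading=135, move]
RT 15: heading 135 -> 120
PU: pen up
Final: pos=(-30.87,-26.243), heading=120, 0 segment(s) drawn

Answer: -30.87 -26.243 120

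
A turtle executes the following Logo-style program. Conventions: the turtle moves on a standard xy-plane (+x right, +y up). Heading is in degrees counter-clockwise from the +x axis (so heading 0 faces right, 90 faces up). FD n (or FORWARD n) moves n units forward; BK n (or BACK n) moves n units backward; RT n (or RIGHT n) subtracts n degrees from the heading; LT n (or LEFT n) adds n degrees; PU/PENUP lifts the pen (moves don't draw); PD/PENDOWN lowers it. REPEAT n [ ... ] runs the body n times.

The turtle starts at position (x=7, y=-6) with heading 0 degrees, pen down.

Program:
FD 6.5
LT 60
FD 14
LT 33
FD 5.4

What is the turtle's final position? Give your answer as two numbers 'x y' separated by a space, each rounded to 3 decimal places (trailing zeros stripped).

Answer: 20.217 11.517

Derivation:
Executing turtle program step by step:
Start: pos=(7,-6), heading=0, pen down
FD 6.5: (7,-6) -> (13.5,-6) [heading=0, draw]
LT 60: heading 0 -> 60
FD 14: (13.5,-6) -> (20.5,6.124) [heading=60, draw]
LT 33: heading 60 -> 93
FD 5.4: (20.5,6.124) -> (20.217,11.517) [heading=93, draw]
Final: pos=(20.217,11.517), heading=93, 3 segment(s) drawn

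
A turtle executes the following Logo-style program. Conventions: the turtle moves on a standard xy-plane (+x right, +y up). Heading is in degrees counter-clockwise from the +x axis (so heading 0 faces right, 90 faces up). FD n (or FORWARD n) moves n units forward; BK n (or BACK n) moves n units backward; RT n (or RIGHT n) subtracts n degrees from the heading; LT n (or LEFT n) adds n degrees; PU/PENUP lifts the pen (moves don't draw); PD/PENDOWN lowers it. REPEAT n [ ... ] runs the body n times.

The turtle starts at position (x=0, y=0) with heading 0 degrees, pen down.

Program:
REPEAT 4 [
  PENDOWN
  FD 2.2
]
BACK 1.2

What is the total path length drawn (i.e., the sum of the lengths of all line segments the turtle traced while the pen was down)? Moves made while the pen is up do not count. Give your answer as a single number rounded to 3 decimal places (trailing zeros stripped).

Answer: 10

Derivation:
Executing turtle program step by step:
Start: pos=(0,0), heading=0, pen down
REPEAT 4 [
  -- iteration 1/4 --
  PD: pen down
  FD 2.2: (0,0) -> (2.2,0) [heading=0, draw]
  -- iteration 2/4 --
  PD: pen down
  FD 2.2: (2.2,0) -> (4.4,0) [heading=0, draw]
  -- iteration 3/4 --
  PD: pen down
  FD 2.2: (4.4,0) -> (6.6,0) [heading=0, draw]
  -- iteration 4/4 --
  PD: pen down
  FD 2.2: (6.6,0) -> (8.8,0) [heading=0, draw]
]
BK 1.2: (8.8,0) -> (7.6,0) [heading=0, draw]
Final: pos=(7.6,0), heading=0, 5 segment(s) drawn

Segment lengths:
  seg 1: (0,0) -> (2.2,0), length = 2.2
  seg 2: (2.2,0) -> (4.4,0), length = 2.2
  seg 3: (4.4,0) -> (6.6,0), length = 2.2
  seg 4: (6.6,0) -> (8.8,0), length = 2.2
  seg 5: (8.8,0) -> (7.6,0), length = 1.2
Total = 10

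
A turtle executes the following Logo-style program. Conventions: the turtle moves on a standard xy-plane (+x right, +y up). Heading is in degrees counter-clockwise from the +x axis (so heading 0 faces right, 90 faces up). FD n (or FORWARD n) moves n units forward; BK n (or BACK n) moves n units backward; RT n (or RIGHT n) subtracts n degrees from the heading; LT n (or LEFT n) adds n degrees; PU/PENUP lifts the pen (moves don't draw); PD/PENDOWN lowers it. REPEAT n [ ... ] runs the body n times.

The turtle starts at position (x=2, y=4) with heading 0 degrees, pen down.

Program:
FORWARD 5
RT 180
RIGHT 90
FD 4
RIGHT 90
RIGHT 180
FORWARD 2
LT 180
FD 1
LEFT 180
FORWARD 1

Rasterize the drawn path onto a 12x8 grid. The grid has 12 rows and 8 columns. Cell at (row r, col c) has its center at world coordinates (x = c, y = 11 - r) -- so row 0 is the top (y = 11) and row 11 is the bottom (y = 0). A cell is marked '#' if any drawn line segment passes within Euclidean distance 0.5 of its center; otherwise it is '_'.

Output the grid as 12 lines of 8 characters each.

Answer: ________
________
________
_____###
_______#
_______#
_______#
__######
________
________
________
________

Derivation:
Segment 0: (2,4) -> (7,4)
Segment 1: (7,4) -> (7,8)
Segment 2: (7,8) -> (5,8)
Segment 3: (5,8) -> (6,8)
Segment 4: (6,8) -> (5,8)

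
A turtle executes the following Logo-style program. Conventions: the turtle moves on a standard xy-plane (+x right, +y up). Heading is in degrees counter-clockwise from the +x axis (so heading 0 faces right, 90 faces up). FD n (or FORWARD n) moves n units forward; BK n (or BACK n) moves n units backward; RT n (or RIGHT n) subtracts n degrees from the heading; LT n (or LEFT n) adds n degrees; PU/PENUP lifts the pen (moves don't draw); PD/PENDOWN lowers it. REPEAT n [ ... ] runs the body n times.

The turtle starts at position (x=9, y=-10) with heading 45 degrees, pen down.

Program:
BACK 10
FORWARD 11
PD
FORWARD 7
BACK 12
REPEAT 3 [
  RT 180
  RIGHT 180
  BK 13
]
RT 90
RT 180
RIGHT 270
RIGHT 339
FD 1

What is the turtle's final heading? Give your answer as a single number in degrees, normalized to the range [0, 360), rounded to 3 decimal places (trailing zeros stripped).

Executing turtle program step by step:
Start: pos=(9,-10), heading=45, pen down
BK 10: (9,-10) -> (1.929,-17.071) [heading=45, draw]
FD 11: (1.929,-17.071) -> (9.707,-9.293) [heading=45, draw]
PD: pen down
FD 7: (9.707,-9.293) -> (14.657,-4.343) [heading=45, draw]
BK 12: (14.657,-4.343) -> (6.172,-12.828) [heading=45, draw]
REPEAT 3 [
  -- iteration 1/3 --
  RT 180: heading 45 -> 225
  RT 180: heading 225 -> 45
  BK 13: (6.172,-12.828) -> (-3.021,-22.021) [heading=45, draw]
  -- iteration 2/3 --
  RT 180: heading 45 -> 225
  RT 180: heading 225 -> 45
  BK 13: (-3.021,-22.021) -> (-12.213,-31.213) [heading=45, draw]
  -- iteration 3/3 --
  RT 180: heading 45 -> 225
  RT 180: heading 225 -> 45
  BK 13: (-12.213,-31.213) -> (-21.406,-40.406) [heading=45, draw]
]
RT 90: heading 45 -> 315
RT 180: heading 315 -> 135
RT 270: heading 135 -> 225
RT 339: heading 225 -> 246
FD 1: (-21.406,-40.406) -> (-21.812,-41.319) [heading=246, draw]
Final: pos=(-21.812,-41.319), heading=246, 8 segment(s) drawn

Answer: 246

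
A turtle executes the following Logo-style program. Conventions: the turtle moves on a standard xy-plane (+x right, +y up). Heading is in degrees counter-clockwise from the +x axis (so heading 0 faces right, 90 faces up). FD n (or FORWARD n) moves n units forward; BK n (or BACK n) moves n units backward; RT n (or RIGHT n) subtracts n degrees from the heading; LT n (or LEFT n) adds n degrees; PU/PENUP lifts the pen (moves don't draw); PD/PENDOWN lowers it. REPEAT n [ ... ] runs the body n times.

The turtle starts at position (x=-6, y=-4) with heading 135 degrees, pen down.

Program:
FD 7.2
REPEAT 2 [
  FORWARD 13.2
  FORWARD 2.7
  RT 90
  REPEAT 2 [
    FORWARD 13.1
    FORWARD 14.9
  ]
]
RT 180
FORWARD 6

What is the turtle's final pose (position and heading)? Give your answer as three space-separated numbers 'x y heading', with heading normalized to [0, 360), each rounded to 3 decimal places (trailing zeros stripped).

Executing turtle program step by step:
Start: pos=(-6,-4), heading=135, pen down
FD 7.2: (-6,-4) -> (-11.091,1.091) [heading=135, draw]
REPEAT 2 [
  -- iteration 1/2 --
  FD 13.2: (-11.091,1.091) -> (-20.425,10.425) [heading=135, draw]
  FD 2.7: (-20.425,10.425) -> (-22.334,12.334) [heading=135, draw]
  RT 90: heading 135 -> 45
  REPEAT 2 [
    -- iteration 1/2 --
    FD 13.1: (-22.334,12.334) -> (-13.071,21.597) [heading=45, draw]
    FD 14.9: (-13.071,21.597) -> (-2.535,32.133) [heading=45, draw]
    -- iteration 2/2 --
    FD 13.1: (-2.535,32.133) -> (6.728,41.396) [heading=45, draw]
    FD 14.9: (6.728,41.396) -> (17.264,51.932) [heading=45, draw]
  ]
  -- iteration 2/2 --
  FD 13.2: (17.264,51.932) -> (26.598,61.266) [heading=45, draw]
  FD 2.7: (26.598,61.266) -> (28.507,63.175) [heading=45, draw]
  RT 90: heading 45 -> 315
  REPEAT 2 [
    -- iteration 1/2 --
    FD 13.1: (28.507,63.175) -> (37.77,53.912) [heading=315, draw]
    FD 14.9: (37.77,53.912) -> (48.306,43.376) [heading=315, draw]
    -- iteration 2/2 --
    FD 13.1: (48.306,43.376) -> (57.569,34.113) [heading=315, draw]
    FD 14.9: (57.569,34.113) -> (68.105,23.577) [heading=315, draw]
  ]
]
RT 180: heading 315 -> 135
FD 6: (68.105,23.577) -> (63.862,27.82) [heading=135, draw]
Final: pos=(63.862,27.82), heading=135, 14 segment(s) drawn

Answer: 63.862 27.82 135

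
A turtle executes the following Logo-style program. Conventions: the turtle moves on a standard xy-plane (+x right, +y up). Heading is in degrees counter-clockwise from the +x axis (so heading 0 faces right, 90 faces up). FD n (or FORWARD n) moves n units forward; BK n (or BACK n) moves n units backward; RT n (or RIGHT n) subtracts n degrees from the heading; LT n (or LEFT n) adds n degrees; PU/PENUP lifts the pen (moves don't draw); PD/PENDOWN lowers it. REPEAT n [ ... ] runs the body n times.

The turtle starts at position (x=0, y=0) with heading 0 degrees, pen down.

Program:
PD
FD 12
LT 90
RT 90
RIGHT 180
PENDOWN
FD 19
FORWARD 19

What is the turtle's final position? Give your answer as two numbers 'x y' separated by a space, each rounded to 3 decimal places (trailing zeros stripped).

Executing turtle program step by step:
Start: pos=(0,0), heading=0, pen down
PD: pen down
FD 12: (0,0) -> (12,0) [heading=0, draw]
LT 90: heading 0 -> 90
RT 90: heading 90 -> 0
RT 180: heading 0 -> 180
PD: pen down
FD 19: (12,0) -> (-7,0) [heading=180, draw]
FD 19: (-7,0) -> (-26,0) [heading=180, draw]
Final: pos=(-26,0), heading=180, 3 segment(s) drawn

Answer: -26 0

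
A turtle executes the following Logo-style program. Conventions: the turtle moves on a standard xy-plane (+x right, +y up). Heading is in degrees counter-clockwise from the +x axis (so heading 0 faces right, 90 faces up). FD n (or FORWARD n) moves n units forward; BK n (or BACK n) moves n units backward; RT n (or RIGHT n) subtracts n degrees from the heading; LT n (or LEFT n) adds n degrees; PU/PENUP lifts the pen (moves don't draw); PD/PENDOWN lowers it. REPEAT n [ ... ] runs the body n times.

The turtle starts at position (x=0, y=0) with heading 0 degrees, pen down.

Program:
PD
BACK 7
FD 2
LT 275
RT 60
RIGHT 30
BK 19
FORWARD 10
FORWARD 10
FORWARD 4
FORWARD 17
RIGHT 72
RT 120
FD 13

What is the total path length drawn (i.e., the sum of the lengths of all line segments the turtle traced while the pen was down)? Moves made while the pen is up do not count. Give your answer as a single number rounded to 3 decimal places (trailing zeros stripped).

Answer: 82

Derivation:
Executing turtle program step by step:
Start: pos=(0,0), heading=0, pen down
PD: pen down
BK 7: (0,0) -> (-7,0) [heading=0, draw]
FD 2: (-7,0) -> (-5,0) [heading=0, draw]
LT 275: heading 0 -> 275
RT 60: heading 275 -> 215
RT 30: heading 215 -> 185
BK 19: (-5,0) -> (13.928,1.656) [heading=185, draw]
FD 10: (13.928,1.656) -> (3.966,0.784) [heading=185, draw]
FD 10: (3.966,0.784) -> (-5.996,-0.087) [heading=185, draw]
FD 4: (-5.996,-0.087) -> (-9.981,-0.436) [heading=185, draw]
FD 17: (-9.981,-0.436) -> (-26.916,-1.917) [heading=185, draw]
RT 72: heading 185 -> 113
RT 120: heading 113 -> 353
FD 13: (-26.916,-1.917) -> (-14.013,-3.502) [heading=353, draw]
Final: pos=(-14.013,-3.502), heading=353, 8 segment(s) drawn

Segment lengths:
  seg 1: (0,0) -> (-7,0), length = 7
  seg 2: (-7,0) -> (-5,0), length = 2
  seg 3: (-5,0) -> (13.928,1.656), length = 19
  seg 4: (13.928,1.656) -> (3.966,0.784), length = 10
  seg 5: (3.966,0.784) -> (-5.996,-0.087), length = 10
  seg 6: (-5.996,-0.087) -> (-9.981,-0.436), length = 4
  seg 7: (-9.981,-0.436) -> (-26.916,-1.917), length = 17
  seg 8: (-26.916,-1.917) -> (-14.013,-3.502), length = 13
Total = 82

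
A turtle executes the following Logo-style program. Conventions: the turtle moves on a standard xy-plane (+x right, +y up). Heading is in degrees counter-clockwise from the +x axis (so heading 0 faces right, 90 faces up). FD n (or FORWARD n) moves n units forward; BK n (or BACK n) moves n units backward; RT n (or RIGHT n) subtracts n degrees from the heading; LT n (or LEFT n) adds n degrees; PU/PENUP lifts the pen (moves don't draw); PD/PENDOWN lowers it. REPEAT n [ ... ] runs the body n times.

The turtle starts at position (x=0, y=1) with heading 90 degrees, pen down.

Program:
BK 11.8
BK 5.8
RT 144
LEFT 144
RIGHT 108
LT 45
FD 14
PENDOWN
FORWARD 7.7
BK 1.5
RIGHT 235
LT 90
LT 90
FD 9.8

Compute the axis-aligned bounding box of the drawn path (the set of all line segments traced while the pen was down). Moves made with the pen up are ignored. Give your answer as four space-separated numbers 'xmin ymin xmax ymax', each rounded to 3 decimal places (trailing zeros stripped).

Executing turtle program step by step:
Start: pos=(0,1), heading=90, pen down
BK 11.8: (0,1) -> (0,-10.8) [heading=90, draw]
BK 5.8: (0,-10.8) -> (0,-16.6) [heading=90, draw]
RT 144: heading 90 -> 306
LT 144: heading 306 -> 90
RT 108: heading 90 -> 342
LT 45: heading 342 -> 27
FD 14: (0,-16.6) -> (12.474,-10.244) [heading=27, draw]
PD: pen down
FD 7.7: (12.474,-10.244) -> (19.335,-6.748) [heading=27, draw]
BK 1.5: (19.335,-6.748) -> (17.998,-7.429) [heading=27, draw]
RT 235: heading 27 -> 152
LT 90: heading 152 -> 242
LT 90: heading 242 -> 332
FD 9.8: (17.998,-7.429) -> (26.651,-12.03) [heading=332, draw]
Final: pos=(26.651,-12.03), heading=332, 6 segment(s) drawn

Segment endpoints: x in {0, 0, 0, 12.474, 17.998, 19.335, 26.651}, y in {-16.6, -12.03, -10.8, -10.244, -7.429, -6.748, 1}
xmin=0, ymin=-16.6, xmax=26.651, ymax=1

Answer: 0 -16.6 26.651 1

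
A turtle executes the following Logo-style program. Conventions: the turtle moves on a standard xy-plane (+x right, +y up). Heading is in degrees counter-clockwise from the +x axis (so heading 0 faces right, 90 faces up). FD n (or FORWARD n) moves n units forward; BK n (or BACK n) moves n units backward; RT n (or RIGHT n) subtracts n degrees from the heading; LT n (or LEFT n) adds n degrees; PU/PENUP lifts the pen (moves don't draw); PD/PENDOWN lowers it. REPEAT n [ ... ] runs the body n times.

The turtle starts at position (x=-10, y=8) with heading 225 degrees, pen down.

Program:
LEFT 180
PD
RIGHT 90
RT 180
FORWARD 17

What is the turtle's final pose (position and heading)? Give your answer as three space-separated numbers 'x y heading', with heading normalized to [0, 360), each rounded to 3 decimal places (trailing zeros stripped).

Executing turtle program step by step:
Start: pos=(-10,8), heading=225, pen down
LT 180: heading 225 -> 45
PD: pen down
RT 90: heading 45 -> 315
RT 180: heading 315 -> 135
FD 17: (-10,8) -> (-22.021,20.021) [heading=135, draw]
Final: pos=(-22.021,20.021), heading=135, 1 segment(s) drawn

Answer: -22.021 20.021 135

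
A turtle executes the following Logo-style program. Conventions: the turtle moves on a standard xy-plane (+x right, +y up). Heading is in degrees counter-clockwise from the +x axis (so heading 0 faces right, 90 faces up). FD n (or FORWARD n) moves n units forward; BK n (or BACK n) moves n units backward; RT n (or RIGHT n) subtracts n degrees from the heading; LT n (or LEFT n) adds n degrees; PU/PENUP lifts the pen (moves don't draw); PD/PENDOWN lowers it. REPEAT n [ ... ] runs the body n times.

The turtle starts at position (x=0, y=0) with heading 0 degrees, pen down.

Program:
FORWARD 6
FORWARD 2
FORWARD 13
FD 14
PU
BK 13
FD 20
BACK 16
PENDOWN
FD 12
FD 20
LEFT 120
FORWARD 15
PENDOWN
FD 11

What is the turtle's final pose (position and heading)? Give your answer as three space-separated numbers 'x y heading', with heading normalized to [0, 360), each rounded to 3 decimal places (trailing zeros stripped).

Executing turtle program step by step:
Start: pos=(0,0), heading=0, pen down
FD 6: (0,0) -> (6,0) [heading=0, draw]
FD 2: (6,0) -> (8,0) [heading=0, draw]
FD 13: (8,0) -> (21,0) [heading=0, draw]
FD 14: (21,0) -> (35,0) [heading=0, draw]
PU: pen up
BK 13: (35,0) -> (22,0) [heading=0, move]
FD 20: (22,0) -> (42,0) [heading=0, move]
BK 16: (42,0) -> (26,0) [heading=0, move]
PD: pen down
FD 12: (26,0) -> (38,0) [heading=0, draw]
FD 20: (38,0) -> (58,0) [heading=0, draw]
LT 120: heading 0 -> 120
FD 15: (58,0) -> (50.5,12.99) [heading=120, draw]
PD: pen down
FD 11: (50.5,12.99) -> (45,22.517) [heading=120, draw]
Final: pos=(45,22.517), heading=120, 8 segment(s) drawn

Answer: 45 22.517 120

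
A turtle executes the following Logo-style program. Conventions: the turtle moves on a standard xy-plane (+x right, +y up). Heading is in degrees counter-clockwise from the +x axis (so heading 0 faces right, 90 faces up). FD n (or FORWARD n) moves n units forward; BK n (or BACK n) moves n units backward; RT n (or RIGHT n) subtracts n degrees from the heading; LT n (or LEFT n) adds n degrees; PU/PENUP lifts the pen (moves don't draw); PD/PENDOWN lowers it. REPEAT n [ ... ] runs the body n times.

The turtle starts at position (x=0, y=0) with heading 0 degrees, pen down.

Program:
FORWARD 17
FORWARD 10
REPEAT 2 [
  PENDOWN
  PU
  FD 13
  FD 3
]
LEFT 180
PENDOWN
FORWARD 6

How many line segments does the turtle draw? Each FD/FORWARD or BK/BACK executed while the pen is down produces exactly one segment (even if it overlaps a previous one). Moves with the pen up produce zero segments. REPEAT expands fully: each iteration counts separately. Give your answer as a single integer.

Answer: 3

Derivation:
Executing turtle program step by step:
Start: pos=(0,0), heading=0, pen down
FD 17: (0,0) -> (17,0) [heading=0, draw]
FD 10: (17,0) -> (27,0) [heading=0, draw]
REPEAT 2 [
  -- iteration 1/2 --
  PD: pen down
  PU: pen up
  FD 13: (27,0) -> (40,0) [heading=0, move]
  FD 3: (40,0) -> (43,0) [heading=0, move]
  -- iteration 2/2 --
  PD: pen down
  PU: pen up
  FD 13: (43,0) -> (56,0) [heading=0, move]
  FD 3: (56,0) -> (59,0) [heading=0, move]
]
LT 180: heading 0 -> 180
PD: pen down
FD 6: (59,0) -> (53,0) [heading=180, draw]
Final: pos=(53,0), heading=180, 3 segment(s) drawn
Segments drawn: 3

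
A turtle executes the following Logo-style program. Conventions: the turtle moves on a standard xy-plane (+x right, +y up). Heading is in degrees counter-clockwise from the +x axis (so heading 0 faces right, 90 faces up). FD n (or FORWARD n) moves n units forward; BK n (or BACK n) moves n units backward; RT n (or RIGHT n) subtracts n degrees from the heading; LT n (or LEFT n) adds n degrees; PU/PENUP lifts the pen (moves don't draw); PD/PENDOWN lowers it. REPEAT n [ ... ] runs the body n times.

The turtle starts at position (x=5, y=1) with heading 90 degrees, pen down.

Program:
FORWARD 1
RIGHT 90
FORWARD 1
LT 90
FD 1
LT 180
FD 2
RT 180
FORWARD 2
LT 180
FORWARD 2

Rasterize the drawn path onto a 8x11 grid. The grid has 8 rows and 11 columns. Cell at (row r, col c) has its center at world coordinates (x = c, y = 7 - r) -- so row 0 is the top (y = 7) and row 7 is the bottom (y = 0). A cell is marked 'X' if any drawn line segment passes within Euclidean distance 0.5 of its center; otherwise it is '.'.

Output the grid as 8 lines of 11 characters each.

Answer: ...........
...........
...........
...........
......X....
.....XX....
.....XX....
...........

Derivation:
Segment 0: (5,1) -> (5,2)
Segment 1: (5,2) -> (6,2)
Segment 2: (6,2) -> (6,3)
Segment 3: (6,3) -> (6,1)
Segment 4: (6,1) -> (6,3)
Segment 5: (6,3) -> (6,1)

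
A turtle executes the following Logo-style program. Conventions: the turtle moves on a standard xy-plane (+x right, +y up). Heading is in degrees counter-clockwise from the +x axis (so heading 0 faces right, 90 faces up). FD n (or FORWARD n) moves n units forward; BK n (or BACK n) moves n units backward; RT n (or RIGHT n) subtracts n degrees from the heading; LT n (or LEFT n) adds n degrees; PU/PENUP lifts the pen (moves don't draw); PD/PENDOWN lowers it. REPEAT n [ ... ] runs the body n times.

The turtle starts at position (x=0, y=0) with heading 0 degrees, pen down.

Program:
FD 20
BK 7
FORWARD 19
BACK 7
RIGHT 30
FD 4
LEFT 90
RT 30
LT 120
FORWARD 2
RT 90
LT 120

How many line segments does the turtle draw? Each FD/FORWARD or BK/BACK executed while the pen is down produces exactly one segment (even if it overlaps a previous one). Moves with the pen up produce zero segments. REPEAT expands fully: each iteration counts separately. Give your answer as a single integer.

Executing turtle program step by step:
Start: pos=(0,0), heading=0, pen down
FD 20: (0,0) -> (20,0) [heading=0, draw]
BK 7: (20,0) -> (13,0) [heading=0, draw]
FD 19: (13,0) -> (32,0) [heading=0, draw]
BK 7: (32,0) -> (25,0) [heading=0, draw]
RT 30: heading 0 -> 330
FD 4: (25,0) -> (28.464,-2) [heading=330, draw]
LT 90: heading 330 -> 60
RT 30: heading 60 -> 30
LT 120: heading 30 -> 150
FD 2: (28.464,-2) -> (26.732,-1) [heading=150, draw]
RT 90: heading 150 -> 60
LT 120: heading 60 -> 180
Final: pos=(26.732,-1), heading=180, 6 segment(s) drawn
Segments drawn: 6

Answer: 6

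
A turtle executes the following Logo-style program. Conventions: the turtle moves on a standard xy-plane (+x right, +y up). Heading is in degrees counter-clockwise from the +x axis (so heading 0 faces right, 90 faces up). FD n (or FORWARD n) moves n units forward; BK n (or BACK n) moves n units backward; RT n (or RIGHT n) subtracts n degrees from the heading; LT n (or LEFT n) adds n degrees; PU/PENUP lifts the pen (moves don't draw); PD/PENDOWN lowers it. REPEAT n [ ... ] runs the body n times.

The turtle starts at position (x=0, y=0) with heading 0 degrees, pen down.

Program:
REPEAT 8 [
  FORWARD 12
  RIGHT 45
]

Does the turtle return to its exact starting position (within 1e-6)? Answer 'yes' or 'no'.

Executing turtle program step by step:
Start: pos=(0,0), heading=0, pen down
REPEAT 8 [
  -- iteration 1/8 --
  FD 12: (0,0) -> (12,0) [heading=0, draw]
  RT 45: heading 0 -> 315
  -- iteration 2/8 --
  FD 12: (12,0) -> (20.485,-8.485) [heading=315, draw]
  RT 45: heading 315 -> 270
  -- iteration 3/8 --
  FD 12: (20.485,-8.485) -> (20.485,-20.485) [heading=270, draw]
  RT 45: heading 270 -> 225
  -- iteration 4/8 --
  FD 12: (20.485,-20.485) -> (12,-28.971) [heading=225, draw]
  RT 45: heading 225 -> 180
  -- iteration 5/8 --
  FD 12: (12,-28.971) -> (0,-28.971) [heading=180, draw]
  RT 45: heading 180 -> 135
  -- iteration 6/8 --
  FD 12: (0,-28.971) -> (-8.485,-20.485) [heading=135, draw]
  RT 45: heading 135 -> 90
  -- iteration 7/8 --
  FD 12: (-8.485,-20.485) -> (-8.485,-8.485) [heading=90, draw]
  RT 45: heading 90 -> 45
  -- iteration 8/8 --
  FD 12: (-8.485,-8.485) -> (0,0) [heading=45, draw]
  RT 45: heading 45 -> 0
]
Final: pos=(0,0), heading=0, 8 segment(s) drawn

Start position: (0, 0)
Final position: (0, 0)
Distance = 0; < 1e-6 -> CLOSED

Answer: yes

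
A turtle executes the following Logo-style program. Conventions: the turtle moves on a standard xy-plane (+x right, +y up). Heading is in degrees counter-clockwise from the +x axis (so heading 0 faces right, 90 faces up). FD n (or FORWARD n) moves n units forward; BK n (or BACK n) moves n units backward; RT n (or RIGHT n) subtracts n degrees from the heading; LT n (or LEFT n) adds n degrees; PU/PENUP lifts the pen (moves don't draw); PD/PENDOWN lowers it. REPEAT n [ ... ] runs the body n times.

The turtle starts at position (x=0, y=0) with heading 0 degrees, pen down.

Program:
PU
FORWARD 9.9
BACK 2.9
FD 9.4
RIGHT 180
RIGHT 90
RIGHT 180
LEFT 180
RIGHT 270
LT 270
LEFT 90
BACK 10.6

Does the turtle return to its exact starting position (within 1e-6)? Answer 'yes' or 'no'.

Answer: no

Derivation:
Executing turtle program step by step:
Start: pos=(0,0), heading=0, pen down
PU: pen up
FD 9.9: (0,0) -> (9.9,0) [heading=0, move]
BK 2.9: (9.9,0) -> (7,0) [heading=0, move]
FD 9.4: (7,0) -> (16.4,0) [heading=0, move]
RT 180: heading 0 -> 180
RT 90: heading 180 -> 90
RT 180: heading 90 -> 270
LT 180: heading 270 -> 90
RT 270: heading 90 -> 180
LT 270: heading 180 -> 90
LT 90: heading 90 -> 180
BK 10.6: (16.4,0) -> (27,0) [heading=180, move]
Final: pos=(27,0), heading=180, 0 segment(s) drawn

Start position: (0, 0)
Final position: (27, 0)
Distance = 27; >= 1e-6 -> NOT closed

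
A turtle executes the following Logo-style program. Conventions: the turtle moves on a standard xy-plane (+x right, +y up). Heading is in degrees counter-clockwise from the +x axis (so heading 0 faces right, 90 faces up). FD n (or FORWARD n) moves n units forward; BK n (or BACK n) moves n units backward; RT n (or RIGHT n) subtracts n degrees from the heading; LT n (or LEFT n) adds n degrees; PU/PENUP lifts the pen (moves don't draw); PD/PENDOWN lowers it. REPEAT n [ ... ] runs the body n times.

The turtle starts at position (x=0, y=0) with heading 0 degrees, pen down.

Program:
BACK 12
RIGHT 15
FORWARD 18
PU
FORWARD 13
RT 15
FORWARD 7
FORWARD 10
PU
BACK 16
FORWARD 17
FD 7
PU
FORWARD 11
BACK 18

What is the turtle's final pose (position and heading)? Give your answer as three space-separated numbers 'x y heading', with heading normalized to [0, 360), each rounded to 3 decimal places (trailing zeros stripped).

Answer: 33.532 -17.023 330

Derivation:
Executing turtle program step by step:
Start: pos=(0,0), heading=0, pen down
BK 12: (0,0) -> (-12,0) [heading=0, draw]
RT 15: heading 0 -> 345
FD 18: (-12,0) -> (5.387,-4.659) [heading=345, draw]
PU: pen up
FD 13: (5.387,-4.659) -> (17.944,-8.023) [heading=345, move]
RT 15: heading 345 -> 330
FD 7: (17.944,-8.023) -> (24.006,-11.523) [heading=330, move]
FD 10: (24.006,-11.523) -> (32.666,-16.523) [heading=330, move]
PU: pen up
BK 16: (32.666,-16.523) -> (18.81,-8.523) [heading=330, move]
FD 17: (18.81,-8.523) -> (33.532,-17.023) [heading=330, move]
FD 7: (33.532,-17.023) -> (39.594,-20.523) [heading=330, move]
PU: pen up
FD 11: (39.594,-20.523) -> (49.121,-26.023) [heading=330, move]
BK 18: (49.121,-26.023) -> (33.532,-17.023) [heading=330, move]
Final: pos=(33.532,-17.023), heading=330, 2 segment(s) drawn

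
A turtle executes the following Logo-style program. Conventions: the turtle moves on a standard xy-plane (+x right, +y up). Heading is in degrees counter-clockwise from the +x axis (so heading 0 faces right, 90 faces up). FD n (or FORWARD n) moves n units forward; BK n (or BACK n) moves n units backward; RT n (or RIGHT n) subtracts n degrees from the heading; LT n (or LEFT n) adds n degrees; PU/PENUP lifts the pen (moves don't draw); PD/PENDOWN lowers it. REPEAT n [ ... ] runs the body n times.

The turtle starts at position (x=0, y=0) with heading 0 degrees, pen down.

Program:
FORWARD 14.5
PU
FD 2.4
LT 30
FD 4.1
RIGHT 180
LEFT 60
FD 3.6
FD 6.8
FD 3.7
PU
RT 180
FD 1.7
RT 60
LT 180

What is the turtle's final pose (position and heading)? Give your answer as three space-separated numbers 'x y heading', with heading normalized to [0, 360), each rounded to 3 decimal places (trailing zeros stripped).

Answer: 20.451 -10.35 210

Derivation:
Executing turtle program step by step:
Start: pos=(0,0), heading=0, pen down
FD 14.5: (0,0) -> (14.5,0) [heading=0, draw]
PU: pen up
FD 2.4: (14.5,0) -> (16.9,0) [heading=0, move]
LT 30: heading 0 -> 30
FD 4.1: (16.9,0) -> (20.451,2.05) [heading=30, move]
RT 180: heading 30 -> 210
LT 60: heading 210 -> 270
FD 3.6: (20.451,2.05) -> (20.451,-1.55) [heading=270, move]
FD 6.8: (20.451,-1.55) -> (20.451,-8.35) [heading=270, move]
FD 3.7: (20.451,-8.35) -> (20.451,-12.05) [heading=270, move]
PU: pen up
RT 180: heading 270 -> 90
FD 1.7: (20.451,-12.05) -> (20.451,-10.35) [heading=90, move]
RT 60: heading 90 -> 30
LT 180: heading 30 -> 210
Final: pos=(20.451,-10.35), heading=210, 1 segment(s) drawn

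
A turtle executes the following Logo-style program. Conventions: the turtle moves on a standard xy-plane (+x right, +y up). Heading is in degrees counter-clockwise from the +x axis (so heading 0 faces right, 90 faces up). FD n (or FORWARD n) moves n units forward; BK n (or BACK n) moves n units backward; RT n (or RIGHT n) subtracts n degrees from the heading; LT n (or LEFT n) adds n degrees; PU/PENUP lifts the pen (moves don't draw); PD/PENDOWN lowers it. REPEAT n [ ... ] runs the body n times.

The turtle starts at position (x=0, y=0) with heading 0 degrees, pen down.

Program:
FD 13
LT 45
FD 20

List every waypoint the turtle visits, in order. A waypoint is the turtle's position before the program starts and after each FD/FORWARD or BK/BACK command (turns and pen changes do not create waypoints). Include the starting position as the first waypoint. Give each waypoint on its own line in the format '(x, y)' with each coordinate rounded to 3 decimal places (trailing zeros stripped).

Answer: (0, 0)
(13, 0)
(27.142, 14.142)

Derivation:
Executing turtle program step by step:
Start: pos=(0,0), heading=0, pen down
FD 13: (0,0) -> (13,0) [heading=0, draw]
LT 45: heading 0 -> 45
FD 20: (13,0) -> (27.142,14.142) [heading=45, draw]
Final: pos=(27.142,14.142), heading=45, 2 segment(s) drawn
Waypoints (3 total):
(0, 0)
(13, 0)
(27.142, 14.142)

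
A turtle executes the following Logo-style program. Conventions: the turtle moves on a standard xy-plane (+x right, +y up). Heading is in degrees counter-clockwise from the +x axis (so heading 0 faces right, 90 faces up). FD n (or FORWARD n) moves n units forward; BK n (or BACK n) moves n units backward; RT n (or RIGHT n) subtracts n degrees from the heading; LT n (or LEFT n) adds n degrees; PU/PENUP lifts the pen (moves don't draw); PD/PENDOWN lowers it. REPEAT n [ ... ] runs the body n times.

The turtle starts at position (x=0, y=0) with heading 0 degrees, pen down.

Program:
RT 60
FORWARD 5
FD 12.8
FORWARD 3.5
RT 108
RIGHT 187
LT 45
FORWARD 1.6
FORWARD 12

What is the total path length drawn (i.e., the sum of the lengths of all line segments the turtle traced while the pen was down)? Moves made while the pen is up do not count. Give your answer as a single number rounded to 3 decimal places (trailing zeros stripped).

Executing turtle program step by step:
Start: pos=(0,0), heading=0, pen down
RT 60: heading 0 -> 300
FD 5: (0,0) -> (2.5,-4.33) [heading=300, draw]
FD 12.8: (2.5,-4.33) -> (8.9,-15.415) [heading=300, draw]
FD 3.5: (8.9,-15.415) -> (10.65,-18.446) [heading=300, draw]
RT 108: heading 300 -> 192
RT 187: heading 192 -> 5
LT 45: heading 5 -> 50
FD 1.6: (10.65,-18.446) -> (11.678,-17.221) [heading=50, draw]
FD 12: (11.678,-17.221) -> (19.392,-8.028) [heading=50, draw]
Final: pos=(19.392,-8.028), heading=50, 5 segment(s) drawn

Segment lengths:
  seg 1: (0,0) -> (2.5,-4.33), length = 5
  seg 2: (2.5,-4.33) -> (8.9,-15.415), length = 12.8
  seg 3: (8.9,-15.415) -> (10.65,-18.446), length = 3.5
  seg 4: (10.65,-18.446) -> (11.678,-17.221), length = 1.6
  seg 5: (11.678,-17.221) -> (19.392,-8.028), length = 12
Total = 34.9

Answer: 34.9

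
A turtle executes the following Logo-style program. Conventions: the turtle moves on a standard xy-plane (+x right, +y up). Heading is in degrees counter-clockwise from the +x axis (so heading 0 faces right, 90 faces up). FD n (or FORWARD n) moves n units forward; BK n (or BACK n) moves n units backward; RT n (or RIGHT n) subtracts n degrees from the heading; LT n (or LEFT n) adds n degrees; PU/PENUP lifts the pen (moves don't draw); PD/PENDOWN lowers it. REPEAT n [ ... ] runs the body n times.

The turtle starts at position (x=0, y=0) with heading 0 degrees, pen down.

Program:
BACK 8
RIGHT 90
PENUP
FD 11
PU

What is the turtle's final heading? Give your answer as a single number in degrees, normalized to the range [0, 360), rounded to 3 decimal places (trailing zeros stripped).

Answer: 270

Derivation:
Executing turtle program step by step:
Start: pos=(0,0), heading=0, pen down
BK 8: (0,0) -> (-8,0) [heading=0, draw]
RT 90: heading 0 -> 270
PU: pen up
FD 11: (-8,0) -> (-8,-11) [heading=270, move]
PU: pen up
Final: pos=(-8,-11), heading=270, 1 segment(s) drawn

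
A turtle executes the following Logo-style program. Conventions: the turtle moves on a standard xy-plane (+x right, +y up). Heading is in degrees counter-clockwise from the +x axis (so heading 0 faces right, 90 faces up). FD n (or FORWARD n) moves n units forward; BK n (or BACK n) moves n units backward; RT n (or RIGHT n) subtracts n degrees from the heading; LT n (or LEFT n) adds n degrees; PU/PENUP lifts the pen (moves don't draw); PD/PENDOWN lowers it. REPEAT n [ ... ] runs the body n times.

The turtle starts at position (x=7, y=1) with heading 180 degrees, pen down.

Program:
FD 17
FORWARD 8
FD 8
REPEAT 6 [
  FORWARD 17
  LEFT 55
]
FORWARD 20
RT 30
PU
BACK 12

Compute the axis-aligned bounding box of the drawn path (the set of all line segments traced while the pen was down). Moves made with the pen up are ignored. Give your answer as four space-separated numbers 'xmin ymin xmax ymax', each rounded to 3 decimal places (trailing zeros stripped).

Executing turtle program step by step:
Start: pos=(7,1), heading=180, pen down
FD 17: (7,1) -> (-10,1) [heading=180, draw]
FD 8: (-10,1) -> (-18,1) [heading=180, draw]
FD 8: (-18,1) -> (-26,1) [heading=180, draw]
REPEAT 6 [
  -- iteration 1/6 --
  FD 17: (-26,1) -> (-43,1) [heading=180, draw]
  LT 55: heading 180 -> 235
  -- iteration 2/6 --
  FD 17: (-43,1) -> (-52.751,-12.926) [heading=235, draw]
  LT 55: heading 235 -> 290
  -- iteration 3/6 --
  FD 17: (-52.751,-12.926) -> (-46.936,-28.9) [heading=290, draw]
  LT 55: heading 290 -> 345
  -- iteration 4/6 --
  FD 17: (-46.936,-28.9) -> (-30.516,-33.3) [heading=345, draw]
  LT 55: heading 345 -> 40
  -- iteration 5/6 --
  FD 17: (-30.516,-33.3) -> (-17.493,-22.373) [heading=40, draw]
  LT 55: heading 40 -> 95
  -- iteration 6/6 --
  FD 17: (-17.493,-22.373) -> (-18.975,-5.438) [heading=95, draw]
  LT 55: heading 95 -> 150
]
FD 20: (-18.975,-5.438) -> (-36.295,4.562) [heading=150, draw]
RT 30: heading 150 -> 120
PU: pen up
BK 12: (-36.295,4.562) -> (-30.295,-5.83) [heading=120, move]
Final: pos=(-30.295,-5.83), heading=120, 10 segment(s) drawn

Segment endpoints: x in {-52.751, -46.936, -43, -36.295, -30.516, -26, -18.975, -18, -17.493, -10, 7}, y in {-33.3, -28.9, -22.373, -12.926, -5.438, 1, 1, 1, 1, 1, 4.562}
xmin=-52.751, ymin=-33.3, xmax=7, ymax=4.562

Answer: -52.751 -33.3 7 4.562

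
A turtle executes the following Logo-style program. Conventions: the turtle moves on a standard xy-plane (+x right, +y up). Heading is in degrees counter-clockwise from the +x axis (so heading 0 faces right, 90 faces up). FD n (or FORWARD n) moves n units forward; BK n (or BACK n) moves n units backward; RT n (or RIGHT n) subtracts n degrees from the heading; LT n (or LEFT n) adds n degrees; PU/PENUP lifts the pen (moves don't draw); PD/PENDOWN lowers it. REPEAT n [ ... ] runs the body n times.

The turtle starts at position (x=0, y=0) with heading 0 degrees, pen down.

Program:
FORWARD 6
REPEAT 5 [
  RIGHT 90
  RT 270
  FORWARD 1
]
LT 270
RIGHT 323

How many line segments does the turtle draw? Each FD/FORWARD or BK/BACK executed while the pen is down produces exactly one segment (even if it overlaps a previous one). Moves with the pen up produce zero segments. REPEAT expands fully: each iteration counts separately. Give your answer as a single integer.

Answer: 6

Derivation:
Executing turtle program step by step:
Start: pos=(0,0), heading=0, pen down
FD 6: (0,0) -> (6,0) [heading=0, draw]
REPEAT 5 [
  -- iteration 1/5 --
  RT 90: heading 0 -> 270
  RT 270: heading 270 -> 0
  FD 1: (6,0) -> (7,0) [heading=0, draw]
  -- iteration 2/5 --
  RT 90: heading 0 -> 270
  RT 270: heading 270 -> 0
  FD 1: (7,0) -> (8,0) [heading=0, draw]
  -- iteration 3/5 --
  RT 90: heading 0 -> 270
  RT 270: heading 270 -> 0
  FD 1: (8,0) -> (9,0) [heading=0, draw]
  -- iteration 4/5 --
  RT 90: heading 0 -> 270
  RT 270: heading 270 -> 0
  FD 1: (9,0) -> (10,0) [heading=0, draw]
  -- iteration 5/5 --
  RT 90: heading 0 -> 270
  RT 270: heading 270 -> 0
  FD 1: (10,0) -> (11,0) [heading=0, draw]
]
LT 270: heading 0 -> 270
RT 323: heading 270 -> 307
Final: pos=(11,0), heading=307, 6 segment(s) drawn
Segments drawn: 6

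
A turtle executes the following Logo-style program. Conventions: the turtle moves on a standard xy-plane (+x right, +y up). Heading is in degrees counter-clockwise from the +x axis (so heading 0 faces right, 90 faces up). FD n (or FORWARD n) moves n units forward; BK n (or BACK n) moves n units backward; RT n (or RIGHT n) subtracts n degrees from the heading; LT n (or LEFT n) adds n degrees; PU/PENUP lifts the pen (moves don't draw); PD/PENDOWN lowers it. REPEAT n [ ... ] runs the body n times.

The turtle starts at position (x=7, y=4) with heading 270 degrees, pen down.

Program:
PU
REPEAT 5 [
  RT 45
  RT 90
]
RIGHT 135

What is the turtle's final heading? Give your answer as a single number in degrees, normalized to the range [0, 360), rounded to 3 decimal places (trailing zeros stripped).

Answer: 180

Derivation:
Executing turtle program step by step:
Start: pos=(7,4), heading=270, pen down
PU: pen up
REPEAT 5 [
  -- iteration 1/5 --
  RT 45: heading 270 -> 225
  RT 90: heading 225 -> 135
  -- iteration 2/5 --
  RT 45: heading 135 -> 90
  RT 90: heading 90 -> 0
  -- iteration 3/5 --
  RT 45: heading 0 -> 315
  RT 90: heading 315 -> 225
  -- iteration 4/5 --
  RT 45: heading 225 -> 180
  RT 90: heading 180 -> 90
  -- iteration 5/5 --
  RT 45: heading 90 -> 45
  RT 90: heading 45 -> 315
]
RT 135: heading 315 -> 180
Final: pos=(7,4), heading=180, 0 segment(s) drawn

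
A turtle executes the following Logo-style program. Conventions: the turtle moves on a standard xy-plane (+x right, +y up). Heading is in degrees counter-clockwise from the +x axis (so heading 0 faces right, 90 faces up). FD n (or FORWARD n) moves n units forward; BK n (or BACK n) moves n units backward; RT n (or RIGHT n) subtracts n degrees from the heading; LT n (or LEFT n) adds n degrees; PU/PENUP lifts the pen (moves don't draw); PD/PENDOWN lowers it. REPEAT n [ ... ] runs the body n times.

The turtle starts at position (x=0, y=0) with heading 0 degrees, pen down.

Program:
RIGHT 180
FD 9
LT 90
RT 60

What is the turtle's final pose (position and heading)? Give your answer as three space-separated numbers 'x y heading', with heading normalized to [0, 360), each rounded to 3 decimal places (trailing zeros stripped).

Answer: -9 0 210

Derivation:
Executing turtle program step by step:
Start: pos=(0,0), heading=0, pen down
RT 180: heading 0 -> 180
FD 9: (0,0) -> (-9,0) [heading=180, draw]
LT 90: heading 180 -> 270
RT 60: heading 270 -> 210
Final: pos=(-9,0), heading=210, 1 segment(s) drawn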